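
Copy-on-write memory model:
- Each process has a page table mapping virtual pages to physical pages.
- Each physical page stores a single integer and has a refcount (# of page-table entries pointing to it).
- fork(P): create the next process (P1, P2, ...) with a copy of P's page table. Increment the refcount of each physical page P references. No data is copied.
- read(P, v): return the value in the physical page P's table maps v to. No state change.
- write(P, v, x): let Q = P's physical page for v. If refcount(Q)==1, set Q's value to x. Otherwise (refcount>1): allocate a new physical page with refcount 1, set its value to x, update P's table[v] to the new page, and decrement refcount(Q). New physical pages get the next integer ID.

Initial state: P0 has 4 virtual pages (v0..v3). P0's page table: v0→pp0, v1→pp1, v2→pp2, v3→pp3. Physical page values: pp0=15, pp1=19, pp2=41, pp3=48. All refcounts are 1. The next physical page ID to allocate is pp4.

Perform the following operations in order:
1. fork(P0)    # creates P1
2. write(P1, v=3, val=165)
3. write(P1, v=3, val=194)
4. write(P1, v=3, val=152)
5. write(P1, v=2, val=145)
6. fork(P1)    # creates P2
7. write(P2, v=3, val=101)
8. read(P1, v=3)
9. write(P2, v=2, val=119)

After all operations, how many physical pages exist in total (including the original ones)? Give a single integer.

Op 1: fork(P0) -> P1. 4 ppages; refcounts: pp0:2 pp1:2 pp2:2 pp3:2
Op 2: write(P1, v3, 165). refcount(pp3)=2>1 -> COPY to pp4. 5 ppages; refcounts: pp0:2 pp1:2 pp2:2 pp3:1 pp4:1
Op 3: write(P1, v3, 194). refcount(pp4)=1 -> write in place. 5 ppages; refcounts: pp0:2 pp1:2 pp2:2 pp3:1 pp4:1
Op 4: write(P1, v3, 152). refcount(pp4)=1 -> write in place. 5 ppages; refcounts: pp0:2 pp1:2 pp2:2 pp3:1 pp4:1
Op 5: write(P1, v2, 145). refcount(pp2)=2>1 -> COPY to pp5. 6 ppages; refcounts: pp0:2 pp1:2 pp2:1 pp3:1 pp4:1 pp5:1
Op 6: fork(P1) -> P2. 6 ppages; refcounts: pp0:3 pp1:3 pp2:1 pp3:1 pp4:2 pp5:2
Op 7: write(P2, v3, 101). refcount(pp4)=2>1 -> COPY to pp6. 7 ppages; refcounts: pp0:3 pp1:3 pp2:1 pp3:1 pp4:1 pp5:2 pp6:1
Op 8: read(P1, v3) -> 152. No state change.
Op 9: write(P2, v2, 119). refcount(pp5)=2>1 -> COPY to pp7. 8 ppages; refcounts: pp0:3 pp1:3 pp2:1 pp3:1 pp4:1 pp5:1 pp6:1 pp7:1

Answer: 8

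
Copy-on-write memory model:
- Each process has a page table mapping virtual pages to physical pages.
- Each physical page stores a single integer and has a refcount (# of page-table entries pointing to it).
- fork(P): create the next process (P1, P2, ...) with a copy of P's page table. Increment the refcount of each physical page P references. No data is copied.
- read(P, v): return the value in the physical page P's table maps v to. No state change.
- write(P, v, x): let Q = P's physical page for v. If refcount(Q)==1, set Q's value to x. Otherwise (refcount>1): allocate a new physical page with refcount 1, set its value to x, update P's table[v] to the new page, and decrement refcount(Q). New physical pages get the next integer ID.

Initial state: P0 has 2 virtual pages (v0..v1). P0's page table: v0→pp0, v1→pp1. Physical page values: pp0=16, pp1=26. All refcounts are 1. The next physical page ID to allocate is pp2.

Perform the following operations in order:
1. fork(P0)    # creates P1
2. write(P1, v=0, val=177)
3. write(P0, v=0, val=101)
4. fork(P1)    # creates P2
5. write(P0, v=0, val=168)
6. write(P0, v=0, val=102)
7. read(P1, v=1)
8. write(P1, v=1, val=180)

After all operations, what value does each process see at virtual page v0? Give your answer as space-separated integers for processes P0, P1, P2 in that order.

Answer: 102 177 177

Derivation:
Op 1: fork(P0) -> P1. 2 ppages; refcounts: pp0:2 pp1:2
Op 2: write(P1, v0, 177). refcount(pp0)=2>1 -> COPY to pp2. 3 ppages; refcounts: pp0:1 pp1:2 pp2:1
Op 3: write(P0, v0, 101). refcount(pp0)=1 -> write in place. 3 ppages; refcounts: pp0:1 pp1:2 pp2:1
Op 4: fork(P1) -> P2. 3 ppages; refcounts: pp0:1 pp1:3 pp2:2
Op 5: write(P0, v0, 168). refcount(pp0)=1 -> write in place. 3 ppages; refcounts: pp0:1 pp1:3 pp2:2
Op 6: write(P0, v0, 102). refcount(pp0)=1 -> write in place. 3 ppages; refcounts: pp0:1 pp1:3 pp2:2
Op 7: read(P1, v1) -> 26. No state change.
Op 8: write(P1, v1, 180). refcount(pp1)=3>1 -> COPY to pp3. 4 ppages; refcounts: pp0:1 pp1:2 pp2:2 pp3:1
P0: v0 -> pp0 = 102
P1: v0 -> pp2 = 177
P2: v0 -> pp2 = 177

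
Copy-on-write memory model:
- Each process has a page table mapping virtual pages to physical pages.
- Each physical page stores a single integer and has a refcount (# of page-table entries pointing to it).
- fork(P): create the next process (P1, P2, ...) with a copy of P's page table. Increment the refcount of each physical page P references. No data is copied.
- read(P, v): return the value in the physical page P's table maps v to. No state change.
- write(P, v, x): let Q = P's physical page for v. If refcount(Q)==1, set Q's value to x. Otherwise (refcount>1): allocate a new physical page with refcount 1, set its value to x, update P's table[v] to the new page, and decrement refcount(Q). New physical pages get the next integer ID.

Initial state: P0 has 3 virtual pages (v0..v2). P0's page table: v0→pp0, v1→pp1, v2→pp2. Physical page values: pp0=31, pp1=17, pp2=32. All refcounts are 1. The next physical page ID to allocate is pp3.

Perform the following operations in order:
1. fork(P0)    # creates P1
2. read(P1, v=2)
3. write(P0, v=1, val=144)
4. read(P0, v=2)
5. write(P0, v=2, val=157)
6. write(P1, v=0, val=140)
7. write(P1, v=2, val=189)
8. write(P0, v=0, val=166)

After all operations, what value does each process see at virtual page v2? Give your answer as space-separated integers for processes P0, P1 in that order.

Op 1: fork(P0) -> P1. 3 ppages; refcounts: pp0:2 pp1:2 pp2:2
Op 2: read(P1, v2) -> 32. No state change.
Op 3: write(P0, v1, 144). refcount(pp1)=2>1 -> COPY to pp3. 4 ppages; refcounts: pp0:2 pp1:1 pp2:2 pp3:1
Op 4: read(P0, v2) -> 32. No state change.
Op 5: write(P0, v2, 157). refcount(pp2)=2>1 -> COPY to pp4. 5 ppages; refcounts: pp0:2 pp1:1 pp2:1 pp3:1 pp4:1
Op 6: write(P1, v0, 140). refcount(pp0)=2>1 -> COPY to pp5. 6 ppages; refcounts: pp0:1 pp1:1 pp2:1 pp3:1 pp4:1 pp5:1
Op 7: write(P1, v2, 189). refcount(pp2)=1 -> write in place. 6 ppages; refcounts: pp0:1 pp1:1 pp2:1 pp3:1 pp4:1 pp5:1
Op 8: write(P0, v0, 166). refcount(pp0)=1 -> write in place. 6 ppages; refcounts: pp0:1 pp1:1 pp2:1 pp3:1 pp4:1 pp5:1
P0: v2 -> pp4 = 157
P1: v2 -> pp2 = 189

Answer: 157 189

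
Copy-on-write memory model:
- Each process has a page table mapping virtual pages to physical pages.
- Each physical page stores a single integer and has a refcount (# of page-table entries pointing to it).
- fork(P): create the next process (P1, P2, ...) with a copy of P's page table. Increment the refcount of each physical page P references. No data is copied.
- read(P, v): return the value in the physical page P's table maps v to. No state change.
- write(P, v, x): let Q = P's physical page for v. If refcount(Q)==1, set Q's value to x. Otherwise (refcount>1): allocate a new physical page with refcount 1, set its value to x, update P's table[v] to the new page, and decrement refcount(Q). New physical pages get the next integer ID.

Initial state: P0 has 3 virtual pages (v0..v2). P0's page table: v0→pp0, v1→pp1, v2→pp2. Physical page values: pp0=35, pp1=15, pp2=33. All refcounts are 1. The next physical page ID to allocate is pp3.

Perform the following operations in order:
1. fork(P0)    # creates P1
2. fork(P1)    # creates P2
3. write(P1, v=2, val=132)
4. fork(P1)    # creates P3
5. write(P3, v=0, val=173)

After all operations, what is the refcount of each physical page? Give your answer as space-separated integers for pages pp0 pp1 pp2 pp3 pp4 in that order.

Answer: 3 4 2 2 1

Derivation:
Op 1: fork(P0) -> P1. 3 ppages; refcounts: pp0:2 pp1:2 pp2:2
Op 2: fork(P1) -> P2. 3 ppages; refcounts: pp0:3 pp1:3 pp2:3
Op 3: write(P1, v2, 132). refcount(pp2)=3>1 -> COPY to pp3. 4 ppages; refcounts: pp0:3 pp1:3 pp2:2 pp3:1
Op 4: fork(P1) -> P3. 4 ppages; refcounts: pp0:4 pp1:4 pp2:2 pp3:2
Op 5: write(P3, v0, 173). refcount(pp0)=4>1 -> COPY to pp4. 5 ppages; refcounts: pp0:3 pp1:4 pp2:2 pp3:2 pp4:1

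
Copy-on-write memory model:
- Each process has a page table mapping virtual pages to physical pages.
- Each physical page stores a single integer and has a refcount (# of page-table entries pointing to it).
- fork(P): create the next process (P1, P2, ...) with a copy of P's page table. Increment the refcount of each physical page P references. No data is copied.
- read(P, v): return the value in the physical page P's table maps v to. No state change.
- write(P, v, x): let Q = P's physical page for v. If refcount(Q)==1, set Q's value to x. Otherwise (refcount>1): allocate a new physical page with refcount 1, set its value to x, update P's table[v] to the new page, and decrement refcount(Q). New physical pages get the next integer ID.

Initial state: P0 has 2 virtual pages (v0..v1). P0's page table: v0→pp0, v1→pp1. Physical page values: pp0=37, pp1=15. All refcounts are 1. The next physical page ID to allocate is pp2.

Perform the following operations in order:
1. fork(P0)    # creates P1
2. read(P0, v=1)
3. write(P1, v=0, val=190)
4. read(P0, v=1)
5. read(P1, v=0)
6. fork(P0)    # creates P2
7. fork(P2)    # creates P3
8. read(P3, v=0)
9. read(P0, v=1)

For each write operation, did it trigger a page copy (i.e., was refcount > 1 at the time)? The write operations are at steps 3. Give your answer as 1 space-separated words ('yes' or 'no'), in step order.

Op 1: fork(P0) -> P1. 2 ppages; refcounts: pp0:2 pp1:2
Op 2: read(P0, v1) -> 15. No state change.
Op 3: write(P1, v0, 190). refcount(pp0)=2>1 -> COPY to pp2. 3 ppages; refcounts: pp0:1 pp1:2 pp2:1
Op 4: read(P0, v1) -> 15. No state change.
Op 5: read(P1, v0) -> 190. No state change.
Op 6: fork(P0) -> P2. 3 ppages; refcounts: pp0:2 pp1:3 pp2:1
Op 7: fork(P2) -> P3. 3 ppages; refcounts: pp0:3 pp1:4 pp2:1
Op 8: read(P3, v0) -> 37. No state change.
Op 9: read(P0, v1) -> 15. No state change.

yes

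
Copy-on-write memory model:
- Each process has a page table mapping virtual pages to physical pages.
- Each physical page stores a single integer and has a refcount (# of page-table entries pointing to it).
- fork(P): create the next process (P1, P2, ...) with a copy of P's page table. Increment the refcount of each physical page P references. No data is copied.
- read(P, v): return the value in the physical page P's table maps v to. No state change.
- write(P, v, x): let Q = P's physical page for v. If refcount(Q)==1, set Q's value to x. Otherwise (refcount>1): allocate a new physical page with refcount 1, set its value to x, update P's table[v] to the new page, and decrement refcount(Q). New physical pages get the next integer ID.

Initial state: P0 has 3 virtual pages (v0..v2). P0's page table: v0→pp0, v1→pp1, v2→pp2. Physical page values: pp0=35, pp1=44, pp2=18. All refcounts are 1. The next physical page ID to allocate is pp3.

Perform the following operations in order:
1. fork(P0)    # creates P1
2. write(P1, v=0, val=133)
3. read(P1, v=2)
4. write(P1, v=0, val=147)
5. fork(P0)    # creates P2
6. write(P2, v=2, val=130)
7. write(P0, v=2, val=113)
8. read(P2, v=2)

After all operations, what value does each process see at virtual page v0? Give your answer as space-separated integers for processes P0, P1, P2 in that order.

Op 1: fork(P0) -> P1. 3 ppages; refcounts: pp0:2 pp1:2 pp2:2
Op 2: write(P1, v0, 133). refcount(pp0)=2>1 -> COPY to pp3. 4 ppages; refcounts: pp0:1 pp1:2 pp2:2 pp3:1
Op 3: read(P1, v2) -> 18. No state change.
Op 4: write(P1, v0, 147). refcount(pp3)=1 -> write in place. 4 ppages; refcounts: pp0:1 pp1:2 pp2:2 pp3:1
Op 5: fork(P0) -> P2. 4 ppages; refcounts: pp0:2 pp1:3 pp2:3 pp3:1
Op 6: write(P2, v2, 130). refcount(pp2)=3>1 -> COPY to pp4. 5 ppages; refcounts: pp0:2 pp1:3 pp2:2 pp3:1 pp4:1
Op 7: write(P0, v2, 113). refcount(pp2)=2>1 -> COPY to pp5. 6 ppages; refcounts: pp0:2 pp1:3 pp2:1 pp3:1 pp4:1 pp5:1
Op 8: read(P2, v2) -> 130. No state change.
P0: v0 -> pp0 = 35
P1: v0 -> pp3 = 147
P2: v0 -> pp0 = 35

Answer: 35 147 35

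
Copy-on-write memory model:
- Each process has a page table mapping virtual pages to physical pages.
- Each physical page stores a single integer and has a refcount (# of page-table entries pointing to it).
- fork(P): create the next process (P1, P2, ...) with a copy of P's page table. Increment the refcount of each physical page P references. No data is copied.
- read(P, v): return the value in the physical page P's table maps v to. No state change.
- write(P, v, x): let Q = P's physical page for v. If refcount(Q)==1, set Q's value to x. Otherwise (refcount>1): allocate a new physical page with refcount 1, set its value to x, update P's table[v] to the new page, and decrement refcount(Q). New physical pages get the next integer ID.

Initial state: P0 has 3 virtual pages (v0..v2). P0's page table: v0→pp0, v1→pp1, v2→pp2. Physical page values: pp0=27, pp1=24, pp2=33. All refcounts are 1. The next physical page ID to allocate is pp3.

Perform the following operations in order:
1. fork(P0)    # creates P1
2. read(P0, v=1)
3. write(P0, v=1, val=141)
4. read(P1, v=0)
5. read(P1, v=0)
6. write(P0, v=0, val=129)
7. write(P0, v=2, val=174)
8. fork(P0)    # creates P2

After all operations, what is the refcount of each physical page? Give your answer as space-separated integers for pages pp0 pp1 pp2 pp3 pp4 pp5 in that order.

Op 1: fork(P0) -> P1. 3 ppages; refcounts: pp0:2 pp1:2 pp2:2
Op 2: read(P0, v1) -> 24. No state change.
Op 3: write(P0, v1, 141). refcount(pp1)=2>1 -> COPY to pp3. 4 ppages; refcounts: pp0:2 pp1:1 pp2:2 pp3:1
Op 4: read(P1, v0) -> 27. No state change.
Op 5: read(P1, v0) -> 27. No state change.
Op 6: write(P0, v0, 129). refcount(pp0)=2>1 -> COPY to pp4. 5 ppages; refcounts: pp0:1 pp1:1 pp2:2 pp3:1 pp4:1
Op 7: write(P0, v2, 174). refcount(pp2)=2>1 -> COPY to pp5. 6 ppages; refcounts: pp0:1 pp1:1 pp2:1 pp3:1 pp4:1 pp5:1
Op 8: fork(P0) -> P2. 6 ppages; refcounts: pp0:1 pp1:1 pp2:1 pp3:2 pp4:2 pp5:2

Answer: 1 1 1 2 2 2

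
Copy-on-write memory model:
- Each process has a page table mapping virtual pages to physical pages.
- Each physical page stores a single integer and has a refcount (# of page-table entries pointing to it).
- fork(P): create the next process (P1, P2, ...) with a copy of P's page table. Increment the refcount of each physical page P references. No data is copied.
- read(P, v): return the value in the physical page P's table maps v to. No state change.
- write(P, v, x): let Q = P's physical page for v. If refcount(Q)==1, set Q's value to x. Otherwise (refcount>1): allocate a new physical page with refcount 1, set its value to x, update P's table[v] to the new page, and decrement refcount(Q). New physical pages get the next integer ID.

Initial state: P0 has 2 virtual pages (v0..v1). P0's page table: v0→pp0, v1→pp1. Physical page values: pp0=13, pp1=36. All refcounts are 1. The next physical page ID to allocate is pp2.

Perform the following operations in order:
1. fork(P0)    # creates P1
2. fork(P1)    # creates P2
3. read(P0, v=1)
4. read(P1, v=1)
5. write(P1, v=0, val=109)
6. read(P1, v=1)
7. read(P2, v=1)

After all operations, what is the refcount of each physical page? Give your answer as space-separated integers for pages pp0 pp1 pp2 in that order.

Op 1: fork(P0) -> P1. 2 ppages; refcounts: pp0:2 pp1:2
Op 2: fork(P1) -> P2. 2 ppages; refcounts: pp0:3 pp1:3
Op 3: read(P0, v1) -> 36. No state change.
Op 4: read(P1, v1) -> 36. No state change.
Op 5: write(P1, v0, 109). refcount(pp0)=3>1 -> COPY to pp2. 3 ppages; refcounts: pp0:2 pp1:3 pp2:1
Op 6: read(P1, v1) -> 36. No state change.
Op 7: read(P2, v1) -> 36. No state change.

Answer: 2 3 1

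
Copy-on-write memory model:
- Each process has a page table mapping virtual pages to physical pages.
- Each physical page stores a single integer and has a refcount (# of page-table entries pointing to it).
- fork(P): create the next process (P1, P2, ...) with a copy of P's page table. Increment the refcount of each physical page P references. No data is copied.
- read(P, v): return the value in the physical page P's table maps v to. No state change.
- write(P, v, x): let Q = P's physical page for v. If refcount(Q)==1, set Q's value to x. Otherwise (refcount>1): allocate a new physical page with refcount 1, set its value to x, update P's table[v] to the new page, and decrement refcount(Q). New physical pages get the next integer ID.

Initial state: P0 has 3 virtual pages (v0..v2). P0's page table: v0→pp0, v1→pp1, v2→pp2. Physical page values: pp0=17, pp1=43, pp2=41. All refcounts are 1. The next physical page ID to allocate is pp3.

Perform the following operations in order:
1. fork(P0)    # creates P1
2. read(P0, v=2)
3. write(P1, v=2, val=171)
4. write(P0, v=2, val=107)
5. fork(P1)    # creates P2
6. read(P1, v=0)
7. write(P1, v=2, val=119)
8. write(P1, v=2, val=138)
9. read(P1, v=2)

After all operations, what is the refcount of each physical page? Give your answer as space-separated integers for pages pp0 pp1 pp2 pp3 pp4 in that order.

Op 1: fork(P0) -> P1. 3 ppages; refcounts: pp0:2 pp1:2 pp2:2
Op 2: read(P0, v2) -> 41. No state change.
Op 3: write(P1, v2, 171). refcount(pp2)=2>1 -> COPY to pp3. 4 ppages; refcounts: pp0:2 pp1:2 pp2:1 pp3:1
Op 4: write(P0, v2, 107). refcount(pp2)=1 -> write in place. 4 ppages; refcounts: pp0:2 pp1:2 pp2:1 pp3:1
Op 5: fork(P1) -> P2. 4 ppages; refcounts: pp0:3 pp1:3 pp2:1 pp3:2
Op 6: read(P1, v0) -> 17. No state change.
Op 7: write(P1, v2, 119). refcount(pp3)=2>1 -> COPY to pp4. 5 ppages; refcounts: pp0:3 pp1:3 pp2:1 pp3:1 pp4:1
Op 8: write(P1, v2, 138). refcount(pp4)=1 -> write in place. 5 ppages; refcounts: pp0:3 pp1:3 pp2:1 pp3:1 pp4:1
Op 9: read(P1, v2) -> 138. No state change.

Answer: 3 3 1 1 1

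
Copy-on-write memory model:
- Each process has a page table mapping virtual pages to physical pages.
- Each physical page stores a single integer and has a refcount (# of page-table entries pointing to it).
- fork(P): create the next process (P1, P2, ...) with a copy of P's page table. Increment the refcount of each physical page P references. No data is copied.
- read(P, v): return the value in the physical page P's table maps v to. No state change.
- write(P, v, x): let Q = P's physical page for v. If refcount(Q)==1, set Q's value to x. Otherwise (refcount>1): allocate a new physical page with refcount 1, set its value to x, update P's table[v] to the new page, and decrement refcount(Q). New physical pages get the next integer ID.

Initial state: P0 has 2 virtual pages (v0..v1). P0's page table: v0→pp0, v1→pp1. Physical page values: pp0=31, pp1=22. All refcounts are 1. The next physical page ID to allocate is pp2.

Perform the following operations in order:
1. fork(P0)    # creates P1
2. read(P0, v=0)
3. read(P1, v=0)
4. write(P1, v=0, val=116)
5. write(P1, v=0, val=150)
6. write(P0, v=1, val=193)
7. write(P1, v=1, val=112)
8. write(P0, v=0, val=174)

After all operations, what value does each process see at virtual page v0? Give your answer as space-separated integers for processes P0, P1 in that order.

Answer: 174 150

Derivation:
Op 1: fork(P0) -> P1. 2 ppages; refcounts: pp0:2 pp1:2
Op 2: read(P0, v0) -> 31. No state change.
Op 3: read(P1, v0) -> 31. No state change.
Op 4: write(P1, v0, 116). refcount(pp0)=2>1 -> COPY to pp2. 3 ppages; refcounts: pp0:1 pp1:2 pp2:1
Op 5: write(P1, v0, 150). refcount(pp2)=1 -> write in place. 3 ppages; refcounts: pp0:1 pp1:2 pp2:1
Op 6: write(P0, v1, 193). refcount(pp1)=2>1 -> COPY to pp3. 4 ppages; refcounts: pp0:1 pp1:1 pp2:1 pp3:1
Op 7: write(P1, v1, 112). refcount(pp1)=1 -> write in place. 4 ppages; refcounts: pp0:1 pp1:1 pp2:1 pp3:1
Op 8: write(P0, v0, 174). refcount(pp0)=1 -> write in place. 4 ppages; refcounts: pp0:1 pp1:1 pp2:1 pp3:1
P0: v0 -> pp0 = 174
P1: v0 -> pp2 = 150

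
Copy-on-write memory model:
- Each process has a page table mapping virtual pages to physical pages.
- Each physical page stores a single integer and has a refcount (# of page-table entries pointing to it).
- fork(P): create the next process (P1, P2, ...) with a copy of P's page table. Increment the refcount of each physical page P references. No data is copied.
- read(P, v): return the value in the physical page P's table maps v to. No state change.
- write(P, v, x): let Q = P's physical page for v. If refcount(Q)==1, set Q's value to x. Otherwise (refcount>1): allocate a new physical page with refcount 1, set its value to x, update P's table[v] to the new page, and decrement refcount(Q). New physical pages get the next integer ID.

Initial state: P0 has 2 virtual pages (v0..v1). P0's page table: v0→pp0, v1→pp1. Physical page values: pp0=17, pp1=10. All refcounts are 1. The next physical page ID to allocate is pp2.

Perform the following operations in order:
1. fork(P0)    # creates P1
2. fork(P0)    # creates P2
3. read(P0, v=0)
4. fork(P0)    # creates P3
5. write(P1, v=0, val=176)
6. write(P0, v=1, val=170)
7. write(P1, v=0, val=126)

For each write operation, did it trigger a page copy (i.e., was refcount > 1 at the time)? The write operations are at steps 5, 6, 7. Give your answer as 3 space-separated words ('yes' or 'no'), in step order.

Op 1: fork(P0) -> P1. 2 ppages; refcounts: pp0:2 pp1:2
Op 2: fork(P0) -> P2. 2 ppages; refcounts: pp0:3 pp1:3
Op 3: read(P0, v0) -> 17. No state change.
Op 4: fork(P0) -> P3. 2 ppages; refcounts: pp0:4 pp1:4
Op 5: write(P1, v0, 176). refcount(pp0)=4>1 -> COPY to pp2. 3 ppages; refcounts: pp0:3 pp1:4 pp2:1
Op 6: write(P0, v1, 170). refcount(pp1)=4>1 -> COPY to pp3. 4 ppages; refcounts: pp0:3 pp1:3 pp2:1 pp3:1
Op 7: write(P1, v0, 126). refcount(pp2)=1 -> write in place. 4 ppages; refcounts: pp0:3 pp1:3 pp2:1 pp3:1

yes yes no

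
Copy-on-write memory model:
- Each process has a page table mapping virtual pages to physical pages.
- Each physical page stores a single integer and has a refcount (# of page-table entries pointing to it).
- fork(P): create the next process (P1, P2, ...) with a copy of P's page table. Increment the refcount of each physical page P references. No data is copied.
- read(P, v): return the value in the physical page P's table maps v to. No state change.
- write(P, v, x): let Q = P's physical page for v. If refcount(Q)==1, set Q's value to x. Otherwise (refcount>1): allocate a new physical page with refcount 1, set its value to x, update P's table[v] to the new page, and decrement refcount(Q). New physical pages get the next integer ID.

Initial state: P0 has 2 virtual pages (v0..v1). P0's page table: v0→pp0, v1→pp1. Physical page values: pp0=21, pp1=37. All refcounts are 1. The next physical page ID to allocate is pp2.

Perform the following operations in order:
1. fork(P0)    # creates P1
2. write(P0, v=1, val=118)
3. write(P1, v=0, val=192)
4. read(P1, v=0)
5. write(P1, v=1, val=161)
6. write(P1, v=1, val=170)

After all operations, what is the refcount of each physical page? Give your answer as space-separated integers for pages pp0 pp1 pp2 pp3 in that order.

Op 1: fork(P0) -> P1. 2 ppages; refcounts: pp0:2 pp1:2
Op 2: write(P0, v1, 118). refcount(pp1)=2>1 -> COPY to pp2. 3 ppages; refcounts: pp0:2 pp1:1 pp2:1
Op 3: write(P1, v0, 192). refcount(pp0)=2>1 -> COPY to pp3. 4 ppages; refcounts: pp0:1 pp1:1 pp2:1 pp3:1
Op 4: read(P1, v0) -> 192. No state change.
Op 5: write(P1, v1, 161). refcount(pp1)=1 -> write in place. 4 ppages; refcounts: pp0:1 pp1:1 pp2:1 pp3:1
Op 6: write(P1, v1, 170). refcount(pp1)=1 -> write in place. 4 ppages; refcounts: pp0:1 pp1:1 pp2:1 pp3:1

Answer: 1 1 1 1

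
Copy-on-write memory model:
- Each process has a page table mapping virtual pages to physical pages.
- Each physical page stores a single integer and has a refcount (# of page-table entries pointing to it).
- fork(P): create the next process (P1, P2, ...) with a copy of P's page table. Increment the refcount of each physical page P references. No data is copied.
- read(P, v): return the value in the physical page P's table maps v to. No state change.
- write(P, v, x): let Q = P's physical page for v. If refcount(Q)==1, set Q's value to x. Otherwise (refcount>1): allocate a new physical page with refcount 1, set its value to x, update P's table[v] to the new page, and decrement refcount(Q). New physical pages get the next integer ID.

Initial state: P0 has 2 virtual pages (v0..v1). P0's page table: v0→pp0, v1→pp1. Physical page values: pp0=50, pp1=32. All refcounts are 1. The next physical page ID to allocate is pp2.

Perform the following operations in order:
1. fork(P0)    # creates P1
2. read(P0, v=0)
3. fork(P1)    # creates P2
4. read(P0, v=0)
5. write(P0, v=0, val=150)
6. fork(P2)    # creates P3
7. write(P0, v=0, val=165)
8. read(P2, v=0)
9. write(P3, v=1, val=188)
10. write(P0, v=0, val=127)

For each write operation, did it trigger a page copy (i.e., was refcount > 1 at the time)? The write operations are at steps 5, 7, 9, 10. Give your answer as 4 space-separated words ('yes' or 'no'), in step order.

Op 1: fork(P0) -> P1. 2 ppages; refcounts: pp0:2 pp1:2
Op 2: read(P0, v0) -> 50. No state change.
Op 3: fork(P1) -> P2. 2 ppages; refcounts: pp0:3 pp1:3
Op 4: read(P0, v0) -> 50. No state change.
Op 5: write(P0, v0, 150). refcount(pp0)=3>1 -> COPY to pp2. 3 ppages; refcounts: pp0:2 pp1:3 pp2:1
Op 6: fork(P2) -> P3. 3 ppages; refcounts: pp0:3 pp1:4 pp2:1
Op 7: write(P0, v0, 165). refcount(pp2)=1 -> write in place. 3 ppages; refcounts: pp0:3 pp1:4 pp2:1
Op 8: read(P2, v0) -> 50. No state change.
Op 9: write(P3, v1, 188). refcount(pp1)=4>1 -> COPY to pp3. 4 ppages; refcounts: pp0:3 pp1:3 pp2:1 pp3:1
Op 10: write(P0, v0, 127). refcount(pp2)=1 -> write in place. 4 ppages; refcounts: pp0:3 pp1:3 pp2:1 pp3:1

yes no yes no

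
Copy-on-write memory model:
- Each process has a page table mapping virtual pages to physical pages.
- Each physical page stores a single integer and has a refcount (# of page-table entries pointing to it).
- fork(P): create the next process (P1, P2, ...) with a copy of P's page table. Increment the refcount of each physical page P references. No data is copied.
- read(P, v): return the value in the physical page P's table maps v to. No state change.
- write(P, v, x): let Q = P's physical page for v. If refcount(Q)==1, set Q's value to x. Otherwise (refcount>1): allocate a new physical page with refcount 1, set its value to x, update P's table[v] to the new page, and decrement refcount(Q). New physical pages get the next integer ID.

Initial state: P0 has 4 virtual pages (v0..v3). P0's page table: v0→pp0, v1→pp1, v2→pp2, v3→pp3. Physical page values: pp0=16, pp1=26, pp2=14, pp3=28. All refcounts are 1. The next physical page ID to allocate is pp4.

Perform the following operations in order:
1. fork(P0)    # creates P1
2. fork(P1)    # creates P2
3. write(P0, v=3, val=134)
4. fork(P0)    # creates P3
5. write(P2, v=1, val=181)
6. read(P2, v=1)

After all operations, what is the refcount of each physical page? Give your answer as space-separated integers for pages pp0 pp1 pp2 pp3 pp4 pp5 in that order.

Op 1: fork(P0) -> P1. 4 ppages; refcounts: pp0:2 pp1:2 pp2:2 pp3:2
Op 2: fork(P1) -> P2. 4 ppages; refcounts: pp0:3 pp1:3 pp2:3 pp3:3
Op 3: write(P0, v3, 134). refcount(pp3)=3>1 -> COPY to pp4. 5 ppages; refcounts: pp0:3 pp1:3 pp2:3 pp3:2 pp4:1
Op 4: fork(P0) -> P3. 5 ppages; refcounts: pp0:4 pp1:4 pp2:4 pp3:2 pp4:2
Op 5: write(P2, v1, 181). refcount(pp1)=4>1 -> COPY to pp5. 6 ppages; refcounts: pp0:4 pp1:3 pp2:4 pp3:2 pp4:2 pp5:1
Op 6: read(P2, v1) -> 181. No state change.

Answer: 4 3 4 2 2 1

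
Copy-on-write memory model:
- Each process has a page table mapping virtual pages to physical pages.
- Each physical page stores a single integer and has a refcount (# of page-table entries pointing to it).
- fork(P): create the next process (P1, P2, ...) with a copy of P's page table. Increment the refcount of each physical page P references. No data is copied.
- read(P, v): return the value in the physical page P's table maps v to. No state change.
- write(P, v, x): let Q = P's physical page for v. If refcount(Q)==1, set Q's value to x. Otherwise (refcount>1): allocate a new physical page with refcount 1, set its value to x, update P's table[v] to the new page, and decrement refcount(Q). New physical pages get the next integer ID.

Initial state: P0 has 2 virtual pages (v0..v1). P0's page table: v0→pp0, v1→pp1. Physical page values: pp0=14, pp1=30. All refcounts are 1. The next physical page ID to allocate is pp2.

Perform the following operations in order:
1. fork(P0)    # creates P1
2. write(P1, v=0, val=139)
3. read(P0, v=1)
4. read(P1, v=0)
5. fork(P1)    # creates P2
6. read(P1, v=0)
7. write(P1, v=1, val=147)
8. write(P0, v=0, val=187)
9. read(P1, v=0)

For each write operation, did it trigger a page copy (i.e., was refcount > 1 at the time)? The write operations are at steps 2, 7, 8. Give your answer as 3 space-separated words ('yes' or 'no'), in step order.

Op 1: fork(P0) -> P1. 2 ppages; refcounts: pp0:2 pp1:2
Op 2: write(P1, v0, 139). refcount(pp0)=2>1 -> COPY to pp2. 3 ppages; refcounts: pp0:1 pp1:2 pp2:1
Op 3: read(P0, v1) -> 30. No state change.
Op 4: read(P1, v0) -> 139. No state change.
Op 5: fork(P1) -> P2. 3 ppages; refcounts: pp0:1 pp1:3 pp2:2
Op 6: read(P1, v0) -> 139. No state change.
Op 7: write(P1, v1, 147). refcount(pp1)=3>1 -> COPY to pp3. 4 ppages; refcounts: pp0:1 pp1:2 pp2:2 pp3:1
Op 8: write(P0, v0, 187). refcount(pp0)=1 -> write in place. 4 ppages; refcounts: pp0:1 pp1:2 pp2:2 pp3:1
Op 9: read(P1, v0) -> 139. No state change.

yes yes no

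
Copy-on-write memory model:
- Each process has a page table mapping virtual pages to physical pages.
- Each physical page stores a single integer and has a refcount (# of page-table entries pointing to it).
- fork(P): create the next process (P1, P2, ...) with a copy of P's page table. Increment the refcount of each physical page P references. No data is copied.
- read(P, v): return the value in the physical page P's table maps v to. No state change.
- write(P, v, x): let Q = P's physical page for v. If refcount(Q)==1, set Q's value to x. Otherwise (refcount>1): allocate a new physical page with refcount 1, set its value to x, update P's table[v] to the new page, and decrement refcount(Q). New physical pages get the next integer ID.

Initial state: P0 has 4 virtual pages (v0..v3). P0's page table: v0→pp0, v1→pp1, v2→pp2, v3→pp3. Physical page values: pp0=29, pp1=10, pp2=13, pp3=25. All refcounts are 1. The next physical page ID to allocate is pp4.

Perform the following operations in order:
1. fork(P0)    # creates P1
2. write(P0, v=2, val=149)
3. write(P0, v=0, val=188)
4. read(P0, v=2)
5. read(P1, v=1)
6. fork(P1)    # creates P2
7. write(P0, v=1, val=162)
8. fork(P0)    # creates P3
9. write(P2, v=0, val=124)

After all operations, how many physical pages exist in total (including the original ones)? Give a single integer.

Op 1: fork(P0) -> P1. 4 ppages; refcounts: pp0:2 pp1:2 pp2:2 pp3:2
Op 2: write(P0, v2, 149). refcount(pp2)=2>1 -> COPY to pp4. 5 ppages; refcounts: pp0:2 pp1:2 pp2:1 pp3:2 pp4:1
Op 3: write(P0, v0, 188). refcount(pp0)=2>1 -> COPY to pp5. 6 ppages; refcounts: pp0:1 pp1:2 pp2:1 pp3:2 pp4:1 pp5:1
Op 4: read(P0, v2) -> 149. No state change.
Op 5: read(P1, v1) -> 10. No state change.
Op 6: fork(P1) -> P2. 6 ppages; refcounts: pp0:2 pp1:3 pp2:2 pp3:3 pp4:1 pp5:1
Op 7: write(P0, v1, 162). refcount(pp1)=3>1 -> COPY to pp6. 7 ppages; refcounts: pp0:2 pp1:2 pp2:2 pp3:3 pp4:1 pp5:1 pp6:1
Op 8: fork(P0) -> P3. 7 ppages; refcounts: pp0:2 pp1:2 pp2:2 pp3:4 pp4:2 pp5:2 pp6:2
Op 9: write(P2, v0, 124). refcount(pp0)=2>1 -> COPY to pp7. 8 ppages; refcounts: pp0:1 pp1:2 pp2:2 pp3:4 pp4:2 pp5:2 pp6:2 pp7:1

Answer: 8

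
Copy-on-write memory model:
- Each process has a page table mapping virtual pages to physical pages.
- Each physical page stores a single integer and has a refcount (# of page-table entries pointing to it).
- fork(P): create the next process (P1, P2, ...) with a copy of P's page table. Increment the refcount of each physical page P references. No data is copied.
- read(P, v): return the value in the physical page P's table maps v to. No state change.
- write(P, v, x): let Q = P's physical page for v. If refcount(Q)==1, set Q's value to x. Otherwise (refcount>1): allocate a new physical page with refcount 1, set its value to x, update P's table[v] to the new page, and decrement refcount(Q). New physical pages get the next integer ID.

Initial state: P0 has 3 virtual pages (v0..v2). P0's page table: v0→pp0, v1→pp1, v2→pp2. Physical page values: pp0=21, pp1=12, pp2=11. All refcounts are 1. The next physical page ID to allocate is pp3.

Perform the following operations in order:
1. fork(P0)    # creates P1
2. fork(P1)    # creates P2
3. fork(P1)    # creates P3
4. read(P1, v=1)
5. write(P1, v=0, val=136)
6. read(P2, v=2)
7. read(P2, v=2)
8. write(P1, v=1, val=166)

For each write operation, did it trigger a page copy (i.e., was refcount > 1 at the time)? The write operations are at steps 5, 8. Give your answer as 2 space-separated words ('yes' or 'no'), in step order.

Op 1: fork(P0) -> P1. 3 ppages; refcounts: pp0:2 pp1:2 pp2:2
Op 2: fork(P1) -> P2. 3 ppages; refcounts: pp0:3 pp1:3 pp2:3
Op 3: fork(P1) -> P3. 3 ppages; refcounts: pp0:4 pp1:4 pp2:4
Op 4: read(P1, v1) -> 12. No state change.
Op 5: write(P1, v0, 136). refcount(pp0)=4>1 -> COPY to pp3. 4 ppages; refcounts: pp0:3 pp1:4 pp2:4 pp3:1
Op 6: read(P2, v2) -> 11. No state change.
Op 7: read(P2, v2) -> 11. No state change.
Op 8: write(P1, v1, 166). refcount(pp1)=4>1 -> COPY to pp4. 5 ppages; refcounts: pp0:3 pp1:3 pp2:4 pp3:1 pp4:1

yes yes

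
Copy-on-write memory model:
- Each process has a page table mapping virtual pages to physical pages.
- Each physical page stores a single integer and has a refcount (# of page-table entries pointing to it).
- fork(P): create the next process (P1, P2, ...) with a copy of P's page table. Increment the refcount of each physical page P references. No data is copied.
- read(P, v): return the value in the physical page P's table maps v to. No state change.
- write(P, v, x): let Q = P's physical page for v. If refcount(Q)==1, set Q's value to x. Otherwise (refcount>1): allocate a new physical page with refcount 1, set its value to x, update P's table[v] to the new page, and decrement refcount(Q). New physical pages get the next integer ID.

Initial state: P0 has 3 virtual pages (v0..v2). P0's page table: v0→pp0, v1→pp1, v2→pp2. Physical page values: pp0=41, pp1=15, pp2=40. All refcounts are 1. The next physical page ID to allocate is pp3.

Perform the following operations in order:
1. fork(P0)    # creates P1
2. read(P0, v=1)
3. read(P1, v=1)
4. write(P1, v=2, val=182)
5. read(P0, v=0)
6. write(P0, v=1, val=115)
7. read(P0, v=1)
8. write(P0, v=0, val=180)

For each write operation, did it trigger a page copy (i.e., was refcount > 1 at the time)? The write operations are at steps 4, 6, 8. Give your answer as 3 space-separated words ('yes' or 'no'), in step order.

Op 1: fork(P0) -> P1. 3 ppages; refcounts: pp0:2 pp1:2 pp2:2
Op 2: read(P0, v1) -> 15. No state change.
Op 3: read(P1, v1) -> 15. No state change.
Op 4: write(P1, v2, 182). refcount(pp2)=2>1 -> COPY to pp3. 4 ppages; refcounts: pp0:2 pp1:2 pp2:1 pp3:1
Op 5: read(P0, v0) -> 41. No state change.
Op 6: write(P0, v1, 115). refcount(pp1)=2>1 -> COPY to pp4. 5 ppages; refcounts: pp0:2 pp1:1 pp2:1 pp3:1 pp4:1
Op 7: read(P0, v1) -> 115. No state change.
Op 8: write(P0, v0, 180). refcount(pp0)=2>1 -> COPY to pp5. 6 ppages; refcounts: pp0:1 pp1:1 pp2:1 pp3:1 pp4:1 pp5:1

yes yes yes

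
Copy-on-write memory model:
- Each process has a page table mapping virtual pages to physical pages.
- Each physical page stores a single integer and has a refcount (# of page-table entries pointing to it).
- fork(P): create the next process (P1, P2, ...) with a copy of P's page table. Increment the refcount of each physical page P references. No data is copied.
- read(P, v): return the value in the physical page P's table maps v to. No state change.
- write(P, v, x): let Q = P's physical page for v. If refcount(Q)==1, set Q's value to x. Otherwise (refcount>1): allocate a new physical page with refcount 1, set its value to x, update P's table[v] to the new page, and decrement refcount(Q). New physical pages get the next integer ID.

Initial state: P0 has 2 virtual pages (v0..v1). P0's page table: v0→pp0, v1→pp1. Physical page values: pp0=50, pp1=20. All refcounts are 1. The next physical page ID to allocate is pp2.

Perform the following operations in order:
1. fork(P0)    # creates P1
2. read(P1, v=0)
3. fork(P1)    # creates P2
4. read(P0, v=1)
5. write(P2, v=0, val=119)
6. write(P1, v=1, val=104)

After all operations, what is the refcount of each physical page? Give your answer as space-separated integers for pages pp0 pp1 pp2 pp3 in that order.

Answer: 2 2 1 1

Derivation:
Op 1: fork(P0) -> P1. 2 ppages; refcounts: pp0:2 pp1:2
Op 2: read(P1, v0) -> 50. No state change.
Op 3: fork(P1) -> P2. 2 ppages; refcounts: pp0:3 pp1:3
Op 4: read(P0, v1) -> 20. No state change.
Op 5: write(P2, v0, 119). refcount(pp0)=3>1 -> COPY to pp2. 3 ppages; refcounts: pp0:2 pp1:3 pp2:1
Op 6: write(P1, v1, 104). refcount(pp1)=3>1 -> COPY to pp3. 4 ppages; refcounts: pp0:2 pp1:2 pp2:1 pp3:1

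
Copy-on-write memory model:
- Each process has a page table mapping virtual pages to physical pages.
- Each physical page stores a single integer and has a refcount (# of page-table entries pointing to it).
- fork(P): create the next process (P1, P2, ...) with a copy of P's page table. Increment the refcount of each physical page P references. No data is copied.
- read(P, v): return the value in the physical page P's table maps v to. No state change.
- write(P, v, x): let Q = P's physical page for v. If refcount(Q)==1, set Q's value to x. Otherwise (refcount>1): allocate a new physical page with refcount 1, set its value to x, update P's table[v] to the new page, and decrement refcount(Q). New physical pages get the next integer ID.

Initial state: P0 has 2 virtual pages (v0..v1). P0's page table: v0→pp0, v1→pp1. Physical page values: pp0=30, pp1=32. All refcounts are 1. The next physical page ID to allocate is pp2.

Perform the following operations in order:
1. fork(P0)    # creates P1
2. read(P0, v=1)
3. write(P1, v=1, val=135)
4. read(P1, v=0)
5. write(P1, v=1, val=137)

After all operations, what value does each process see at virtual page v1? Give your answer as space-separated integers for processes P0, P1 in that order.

Answer: 32 137

Derivation:
Op 1: fork(P0) -> P1. 2 ppages; refcounts: pp0:2 pp1:2
Op 2: read(P0, v1) -> 32. No state change.
Op 3: write(P1, v1, 135). refcount(pp1)=2>1 -> COPY to pp2. 3 ppages; refcounts: pp0:2 pp1:1 pp2:1
Op 4: read(P1, v0) -> 30. No state change.
Op 5: write(P1, v1, 137). refcount(pp2)=1 -> write in place. 3 ppages; refcounts: pp0:2 pp1:1 pp2:1
P0: v1 -> pp1 = 32
P1: v1 -> pp2 = 137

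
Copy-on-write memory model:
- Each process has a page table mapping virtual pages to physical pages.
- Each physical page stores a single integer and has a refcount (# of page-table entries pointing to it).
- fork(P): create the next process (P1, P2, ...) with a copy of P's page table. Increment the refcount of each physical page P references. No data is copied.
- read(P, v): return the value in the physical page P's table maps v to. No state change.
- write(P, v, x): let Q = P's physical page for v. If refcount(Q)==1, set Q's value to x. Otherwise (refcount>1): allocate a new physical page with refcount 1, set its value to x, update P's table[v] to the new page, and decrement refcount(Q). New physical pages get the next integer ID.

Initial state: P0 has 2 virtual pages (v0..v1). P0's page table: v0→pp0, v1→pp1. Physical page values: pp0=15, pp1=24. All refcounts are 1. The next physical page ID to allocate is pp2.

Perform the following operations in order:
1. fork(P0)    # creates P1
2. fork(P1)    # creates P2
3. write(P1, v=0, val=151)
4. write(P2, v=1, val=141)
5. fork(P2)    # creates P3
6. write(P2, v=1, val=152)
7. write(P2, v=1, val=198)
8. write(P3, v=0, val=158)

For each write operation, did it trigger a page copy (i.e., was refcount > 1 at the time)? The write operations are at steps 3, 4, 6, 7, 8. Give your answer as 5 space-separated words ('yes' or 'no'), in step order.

Op 1: fork(P0) -> P1. 2 ppages; refcounts: pp0:2 pp1:2
Op 2: fork(P1) -> P2. 2 ppages; refcounts: pp0:3 pp1:3
Op 3: write(P1, v0, 151). refcount(pp0)=3>1 -> COPY to pp2. 3 ppages; refcounts: pp0:2 pp1:3 pp2:1
Op 4: write(P2, v1, 141). refcount(pp1)=3>1 -> COPY to pp3. 4 ppages; refcounts: pp0:2 pp1:2 pp2:1 pp3:1
Op 5: fork(P2) -> P3. 4 ppages; refcounts: pp0:3 pp1:2 pp2:1 pp3:2
Op 6: write(P2, v1, 152). refcount(pp3)=2>1 -> COPY to pp4. 5 ppages; refcounts: pp0:3 pp1:2 pp2:1 pp3:1 pp4:1
Op 7: write(P2, v1, 198). refcount(pp4)=1 -> write in place. 5 ppages; refcounts: pp0:3 pp1:2 pp2:1 pp3:1 pp4:1
Op 8: write(P3, v0, 158). refcount(pp0)=3>1 -> COPY to pp5. 6 ppages; refcounts: pp0:2 pp1:2 pp2:1 pp3:1 pp4:1 pp5:1

yes yes yes no yes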